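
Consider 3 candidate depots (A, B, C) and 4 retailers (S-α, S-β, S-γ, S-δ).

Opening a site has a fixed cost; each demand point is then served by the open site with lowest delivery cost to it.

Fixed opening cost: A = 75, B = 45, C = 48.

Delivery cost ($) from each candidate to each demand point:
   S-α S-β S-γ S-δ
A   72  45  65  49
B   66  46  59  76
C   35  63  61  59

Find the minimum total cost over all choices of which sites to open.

266

Open {C}: assign each demand point to its cheapest open site.
  S-α→C 35, S-β→C 63, S-γ→C 61, S-δ→C 59
  delivery cost 218, fixed 48 → total 266.
Compare {B}: delivery cost 247 + fixed 45 = 292.
Compare {B, C}: delivery cost 199 + fixed 93 = 292.
Compare {A}: delivery cost 231 + fixed 75 = 306.
All other subsets cost ≥ 292. Minimum total cost: 266.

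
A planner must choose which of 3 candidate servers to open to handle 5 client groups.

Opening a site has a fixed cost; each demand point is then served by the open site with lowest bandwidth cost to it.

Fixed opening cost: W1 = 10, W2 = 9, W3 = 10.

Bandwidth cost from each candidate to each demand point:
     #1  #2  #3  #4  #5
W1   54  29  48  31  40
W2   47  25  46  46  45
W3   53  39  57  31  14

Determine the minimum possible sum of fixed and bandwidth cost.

182

Open {W2, W3}: assign each demand point to its cheapest open site.
  #1→W2 47, #2→W2 25, #3→W2 46, #4→W3 31, #5→W3 14
  bandwidth cost 163, fixed 19 → total 182.
Compare {W1, W2, W3}: bandwidth cost 163 + fixed 29 = 192.
Compare {W1, W3}: bandwidth cost 175 + fixed 20 = 195.
Compare {W3}: bandwidth cost 194 + fixed 10 = 204.
All other subsets cost ≥ 192. Minimum total cost: 182.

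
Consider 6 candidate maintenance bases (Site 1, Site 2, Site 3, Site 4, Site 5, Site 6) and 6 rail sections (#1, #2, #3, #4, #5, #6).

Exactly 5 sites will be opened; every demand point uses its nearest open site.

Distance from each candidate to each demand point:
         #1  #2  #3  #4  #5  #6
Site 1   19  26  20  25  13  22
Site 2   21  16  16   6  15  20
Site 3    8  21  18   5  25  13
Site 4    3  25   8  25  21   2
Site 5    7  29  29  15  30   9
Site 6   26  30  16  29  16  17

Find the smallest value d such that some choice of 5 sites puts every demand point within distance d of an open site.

16

Open {Site 1, Site 2, Site 3, Site 4, Site 5}.
  Farthest demand point is #2 at distance 16 (to Site 2); all others are ≤ 16.
With {Site 1, Site 2, Site 3, Site 4, Site 6} the worst case is 16.
With {Site 1, Site 2, Site 3, Site 5, Site 6} the worst case is 16.
No size-5 selection achieves below 16.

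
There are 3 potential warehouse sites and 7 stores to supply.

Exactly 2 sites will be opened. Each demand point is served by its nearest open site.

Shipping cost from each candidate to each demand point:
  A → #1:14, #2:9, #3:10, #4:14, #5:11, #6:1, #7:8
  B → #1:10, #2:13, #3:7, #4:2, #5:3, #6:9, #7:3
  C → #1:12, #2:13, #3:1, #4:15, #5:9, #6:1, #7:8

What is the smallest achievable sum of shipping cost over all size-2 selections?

33

Open {B, C}.
  #1→B 10, #2→B 13, #3→C 1, #4→B 2, #5→B 3, #6→C 1, #7→B 3  ⇒ total 33.
Compare {A, B}: total 35.
Compare {A, C}: total 54.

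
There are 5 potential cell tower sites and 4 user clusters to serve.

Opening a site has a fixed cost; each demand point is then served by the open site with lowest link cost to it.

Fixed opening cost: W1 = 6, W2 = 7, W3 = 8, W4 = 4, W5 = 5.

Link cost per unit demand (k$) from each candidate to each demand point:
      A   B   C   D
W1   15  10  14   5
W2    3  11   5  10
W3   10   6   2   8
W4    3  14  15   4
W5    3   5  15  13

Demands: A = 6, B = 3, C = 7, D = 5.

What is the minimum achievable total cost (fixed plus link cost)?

82

Open {W3, W4}: assign each demand point to its cheapest open site.
  A→W4 6×3=18, B→W3 3×6=18, C→W3 7×2=14, D→W4 5×4=20
  link cost 70, fixed 12 → total 82.
Compare {W3, W4, W5}: link cost 67 + fixed 17 = 84.
Compare {W1, W3, W4}: link cost 70 + fixed 18 = 88.
Compare {W2, W3, W4}: link cost 70 + fixed 19 = 89.
All other subsets cost ≥ 84. Minimum total cost: 82.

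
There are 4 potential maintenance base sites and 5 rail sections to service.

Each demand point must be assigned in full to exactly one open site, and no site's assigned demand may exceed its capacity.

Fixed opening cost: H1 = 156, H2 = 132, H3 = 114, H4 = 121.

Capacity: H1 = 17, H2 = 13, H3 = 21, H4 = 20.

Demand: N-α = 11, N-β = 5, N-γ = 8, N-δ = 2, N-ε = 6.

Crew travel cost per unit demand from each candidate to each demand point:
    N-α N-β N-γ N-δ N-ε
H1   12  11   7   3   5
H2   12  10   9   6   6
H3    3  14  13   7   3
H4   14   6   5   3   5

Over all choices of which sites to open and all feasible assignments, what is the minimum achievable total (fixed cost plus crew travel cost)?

Open {H3, H4}; cheapest assignment that respects the capacities:
  H3 (cap 21, load 17): N-α, N-ε — cost 11×3 + 6×3 = 51
  H4 (cap 20, load 15): N-β, N-γ, N-δ — cost 5×6 + 8×5 + 2×3 = 76
  Shipping 127, fixed 235 → total 362.
  Any other capacity-feasible assignment to {H3, H4} ships for at least 127.
Compare {H2, H3}: its best feasible assignment gives total 433.
Compare {H1, H3}: its best feasible assignment gives total 438.
Every other set of open sites that can feasibly serve all demand totals ≥ 433 even under its best assignment. Minimum: 362.

362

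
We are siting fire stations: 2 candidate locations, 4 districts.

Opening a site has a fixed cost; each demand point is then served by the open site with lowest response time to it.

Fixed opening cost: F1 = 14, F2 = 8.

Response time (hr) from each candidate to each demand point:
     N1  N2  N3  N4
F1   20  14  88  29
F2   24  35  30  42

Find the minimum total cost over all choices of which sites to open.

Open {F1, F2}: assign each demand point to its cheapest open site.
  N1→F1 20, N2→F1 14, N3→F2 30, N4→F1 29
  response time 93, fixed 22 → total 115.
Compare {F2}: response time 131 + fixed 8 = 139.
Compare {F1}: response time 151 + fixed 14 = 165.

115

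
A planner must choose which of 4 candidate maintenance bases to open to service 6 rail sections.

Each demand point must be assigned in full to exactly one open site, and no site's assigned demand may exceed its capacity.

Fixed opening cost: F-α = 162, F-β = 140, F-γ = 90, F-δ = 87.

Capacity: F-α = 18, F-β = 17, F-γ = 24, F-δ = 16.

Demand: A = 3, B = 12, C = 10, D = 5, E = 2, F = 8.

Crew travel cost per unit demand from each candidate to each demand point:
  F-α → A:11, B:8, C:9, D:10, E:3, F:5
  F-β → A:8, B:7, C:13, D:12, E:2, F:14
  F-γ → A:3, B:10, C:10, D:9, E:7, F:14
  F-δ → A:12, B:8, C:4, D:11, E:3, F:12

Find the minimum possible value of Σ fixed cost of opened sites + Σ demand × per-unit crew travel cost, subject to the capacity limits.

Open {F-α, F-γ}; cheapest assignment that respects the capacities:
  F-α (cap 18, load 18): C, F — cost 10×9 + 8×5 = 130
  F-γ (cap 24, load 22): A, B, D, E — cost 3×3 + 12×10 + 5×9 + 2×7 = 188
  Shipping 318, fixed 252 → total 570.
  Any other capacity-feasible assignment to {F-α, F-γ} ships for at least 318.
Compare {F-γ, F-δ}: its best feasible assignment gives total 598.
Compare {F-β, F-γ}: its best feasible assignment gives total 599.
Every other set of open sites that can feasibly serve all demand totals ≥ 598 even under its best assignment. Minimum: 570.

570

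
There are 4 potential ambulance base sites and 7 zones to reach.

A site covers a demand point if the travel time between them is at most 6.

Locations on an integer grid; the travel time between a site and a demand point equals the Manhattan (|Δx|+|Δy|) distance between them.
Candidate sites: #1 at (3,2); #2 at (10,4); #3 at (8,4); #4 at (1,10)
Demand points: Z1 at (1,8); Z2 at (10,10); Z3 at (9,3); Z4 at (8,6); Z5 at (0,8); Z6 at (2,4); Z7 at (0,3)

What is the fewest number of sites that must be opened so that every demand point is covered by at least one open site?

Coverage sets (demand points within 6 of each site):
  #1: {Z6, Z7}
  #2: {Z2, Z3, Z4}
  #3: {Z3, Z4, Z6}
  #4: {Z1, Z5}
No 2 sites suffice: every size-2 union leaves at least one demand point uncovered.
But {#1, #2, #4} covers everything, so the minimum is 3.

3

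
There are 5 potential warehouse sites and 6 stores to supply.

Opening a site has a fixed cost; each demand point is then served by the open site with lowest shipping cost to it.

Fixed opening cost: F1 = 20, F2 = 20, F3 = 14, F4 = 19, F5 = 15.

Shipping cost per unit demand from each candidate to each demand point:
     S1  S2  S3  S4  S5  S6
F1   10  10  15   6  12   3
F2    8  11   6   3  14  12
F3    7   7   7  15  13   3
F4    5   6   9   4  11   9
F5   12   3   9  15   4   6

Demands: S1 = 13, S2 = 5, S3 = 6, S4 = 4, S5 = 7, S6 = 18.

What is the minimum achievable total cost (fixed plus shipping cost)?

268

Open {F3, F4, F5}: assign each demand point to its cheapest open site.
  S1→F4 13×5=65, S2→F5 5×3=15, S3→F3 6×7=42, S4→F4 4×4=16, S5→F5 7×4=28, S6→F3 18×3=54
  shipping cost 220, fixed 48 → total 268.
Compare {F2, F3, F4, F5}: shipping cost 210 + fixed 68 = 278.
Compare {F1, F2, F4, F5}: shipping cost 210 + fixed 74 = 284.
Compare {F2, F3, F5}: shipping cost 236 + fixed 49 = 285.
All other subsets cost ≥ 278. Minimum total cost: 268.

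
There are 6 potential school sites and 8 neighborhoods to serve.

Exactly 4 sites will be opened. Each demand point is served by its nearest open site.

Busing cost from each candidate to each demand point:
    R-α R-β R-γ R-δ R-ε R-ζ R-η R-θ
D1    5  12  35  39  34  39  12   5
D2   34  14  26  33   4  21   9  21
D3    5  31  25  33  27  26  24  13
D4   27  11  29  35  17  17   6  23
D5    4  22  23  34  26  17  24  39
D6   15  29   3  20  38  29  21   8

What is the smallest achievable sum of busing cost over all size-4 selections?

Open {D1, D2, D4, D6}.
  R-α→D1 5, R-β→D4 11, R-γ→D6 3, R-δ→D6 20, R-ε→D2 4, R-ζ→D4 17, R-η→D4 6, R-θ→D1 5  ⇒ total 71.
Compare {D2, D4, D5, D6}: total 73.
Compare {D1, D2, D5, D6}: total 74.
No size-4 selection does better; minimum is 71.

71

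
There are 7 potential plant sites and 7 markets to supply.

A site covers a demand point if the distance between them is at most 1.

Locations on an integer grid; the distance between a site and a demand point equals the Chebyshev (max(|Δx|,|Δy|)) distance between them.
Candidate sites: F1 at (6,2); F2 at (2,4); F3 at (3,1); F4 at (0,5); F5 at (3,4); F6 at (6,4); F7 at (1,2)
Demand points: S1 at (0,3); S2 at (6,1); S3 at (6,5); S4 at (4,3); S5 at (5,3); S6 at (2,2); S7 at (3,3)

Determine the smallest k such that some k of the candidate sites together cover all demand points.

4

Coverage sets (demand points within 1 of each site):
  F1: {S2, S5}
  F2: {S7}
  F3: {S6}
  F4: {}
  F5: {S4, S7}
  F6: {S3, S5}
  F7: {S1, S6}
No 3 sites suffice: every size-3 union leaves at least one demand point uncovered.
But {F1, F5, F6, F7} covers everything, so the minimum is 4.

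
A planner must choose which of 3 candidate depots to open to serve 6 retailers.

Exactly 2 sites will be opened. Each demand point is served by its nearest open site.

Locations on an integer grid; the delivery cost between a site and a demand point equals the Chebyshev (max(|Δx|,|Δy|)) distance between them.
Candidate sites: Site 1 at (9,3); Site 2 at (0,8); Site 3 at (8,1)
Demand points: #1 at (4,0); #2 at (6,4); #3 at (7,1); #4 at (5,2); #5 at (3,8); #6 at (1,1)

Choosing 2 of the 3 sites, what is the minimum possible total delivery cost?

Open {Site 2, Site 3}.
  #1→Site 3 4, #2→Site 3 3, #3→Site 3 1, #4→Site 3 3, #5→Site 2 3, #6→Site 2 7  ⇒ total 21.
Compare {Site 1, Site 2}: total 24.
Compare {Site 1, Site 3}: total 24.

21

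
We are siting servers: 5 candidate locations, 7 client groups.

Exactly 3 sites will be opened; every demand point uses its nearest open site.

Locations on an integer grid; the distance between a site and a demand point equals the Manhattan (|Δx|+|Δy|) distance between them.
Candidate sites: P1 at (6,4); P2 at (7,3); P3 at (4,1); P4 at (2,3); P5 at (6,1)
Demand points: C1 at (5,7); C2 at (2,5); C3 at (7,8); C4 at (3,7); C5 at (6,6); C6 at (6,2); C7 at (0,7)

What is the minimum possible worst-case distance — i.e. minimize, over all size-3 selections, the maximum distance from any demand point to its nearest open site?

6

Open {P1, P2, P4}.
  Farthest demand point is C7 at distance 6 (to P4); all others are ≤ 6.
With {P1, P3, P4} the worst case is 6.
With {P1, P4, P5} the worst case is 6.
No size-3 selection achieves below 6.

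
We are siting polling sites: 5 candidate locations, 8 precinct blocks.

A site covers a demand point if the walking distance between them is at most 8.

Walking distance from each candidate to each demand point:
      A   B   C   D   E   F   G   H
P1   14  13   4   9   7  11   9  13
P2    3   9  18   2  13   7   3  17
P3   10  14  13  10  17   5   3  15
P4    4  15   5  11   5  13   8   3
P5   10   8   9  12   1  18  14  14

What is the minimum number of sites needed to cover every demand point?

3

Coverage sets (demand points within 8 of each site):
  P1: {C, E}
  P2: {A, D, F, G}
  P3: {F, G}
  P4: {A, C, E, G, H}
  P5: {B, E}
No 2 sites suffice: every size-2 union leaves at least one demand point uncovered.
But {P2, P4, P5} covers everything, so the minimum is 3.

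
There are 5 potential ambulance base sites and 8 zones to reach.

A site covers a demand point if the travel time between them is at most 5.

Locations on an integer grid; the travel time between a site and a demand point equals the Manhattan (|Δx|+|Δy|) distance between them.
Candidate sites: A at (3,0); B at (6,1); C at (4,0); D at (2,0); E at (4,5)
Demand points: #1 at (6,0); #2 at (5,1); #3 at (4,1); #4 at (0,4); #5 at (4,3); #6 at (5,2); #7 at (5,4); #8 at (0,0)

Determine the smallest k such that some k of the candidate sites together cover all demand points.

2

Coverage sets (demand points within 5 of each site):
  A: {#1, #2, #3, #5, #6, #8}
  B: {#1, #2, #3, #5, #6, #7}
  C: {#1, #2, #3, #5, #6, #7, #8}
  D: {#1, #2, #3, #5, #6, #8}
  E: {#2, #3, #4, #5, #6, #7}
No single site covers all 8 demand points.
But {A, E} covers everything, so the minimum is 2.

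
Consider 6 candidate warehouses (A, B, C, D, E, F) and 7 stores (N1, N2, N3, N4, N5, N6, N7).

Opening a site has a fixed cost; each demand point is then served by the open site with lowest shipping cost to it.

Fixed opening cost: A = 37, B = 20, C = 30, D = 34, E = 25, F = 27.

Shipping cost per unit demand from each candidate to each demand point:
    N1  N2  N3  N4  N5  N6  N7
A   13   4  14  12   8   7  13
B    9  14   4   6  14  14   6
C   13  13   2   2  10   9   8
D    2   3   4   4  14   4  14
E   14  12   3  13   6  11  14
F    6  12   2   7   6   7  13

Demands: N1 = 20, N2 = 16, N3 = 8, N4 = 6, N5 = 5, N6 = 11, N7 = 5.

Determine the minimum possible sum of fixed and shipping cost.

313

Open {B, D, F}: assign each demand point to its cheapest open site.
  N1→D 20×2=40, N2→D 16×3=48, N3→F 8×2=16, N4→D 6×4=24, N5→F 5×6=30, N6→D 11×4=44, N7→B 5×6=30
  shipping cost 232, fixed 81 → total 313.
Compare {C, D}: shipping cost 250 + fixed 64 = 314.
Compare {B, D, E}: shipping cost 240 + fixed 79 = 319.
Compare {C, D, E}: shipping cost 230 + fixed 89 = 319.
All other subsets cost ≥ 314. Minimum total cost: 313.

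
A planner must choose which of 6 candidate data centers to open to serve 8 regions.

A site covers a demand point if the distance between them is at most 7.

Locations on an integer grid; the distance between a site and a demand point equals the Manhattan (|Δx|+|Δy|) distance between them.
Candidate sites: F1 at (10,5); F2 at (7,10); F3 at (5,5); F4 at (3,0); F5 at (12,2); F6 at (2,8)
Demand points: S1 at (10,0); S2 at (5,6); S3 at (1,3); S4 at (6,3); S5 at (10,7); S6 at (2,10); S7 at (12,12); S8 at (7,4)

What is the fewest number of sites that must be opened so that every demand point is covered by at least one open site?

2

Coverage sets (demand points within 7 of each site):
  F1: {S1, S2, S4, S5, S8}
  F2: {S2, S5, S6, S7, S8}
  F3: {S2, S3, S4, S5, S8}
  F4: {S1, S3, S4}
  F5: {S1, S4, S5, S8}
  F6: {S2, S3, S6}
No single site covers all 8 demand points.
But {F2, F4} covers everything, so the minimum is 2.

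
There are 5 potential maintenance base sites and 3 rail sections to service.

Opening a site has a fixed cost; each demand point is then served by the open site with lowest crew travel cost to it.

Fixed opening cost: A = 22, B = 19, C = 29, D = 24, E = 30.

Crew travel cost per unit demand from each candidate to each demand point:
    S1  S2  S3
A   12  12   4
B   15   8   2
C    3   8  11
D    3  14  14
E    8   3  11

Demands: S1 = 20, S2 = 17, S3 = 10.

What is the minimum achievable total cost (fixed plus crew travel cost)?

Open {B, D, E}: assign each demand point to its cheapest open site.
  S1→D 20×3=60, S2→E 17×3=51, S3→B 10×2=20
  crew travel cost 131, fixed 73 → total 204.
Compare {B, C, E}: crew travel cost 131 + fixed 78 = 209.
Compare {A, B, D, E}: crew travel cost 131 + fixed 95 = 226.
Compare {A, D, E}: crew travel cost 151 + fixed 76 = 227.
All other subsets cost ≥ 209. Minimum total cost: 204.

204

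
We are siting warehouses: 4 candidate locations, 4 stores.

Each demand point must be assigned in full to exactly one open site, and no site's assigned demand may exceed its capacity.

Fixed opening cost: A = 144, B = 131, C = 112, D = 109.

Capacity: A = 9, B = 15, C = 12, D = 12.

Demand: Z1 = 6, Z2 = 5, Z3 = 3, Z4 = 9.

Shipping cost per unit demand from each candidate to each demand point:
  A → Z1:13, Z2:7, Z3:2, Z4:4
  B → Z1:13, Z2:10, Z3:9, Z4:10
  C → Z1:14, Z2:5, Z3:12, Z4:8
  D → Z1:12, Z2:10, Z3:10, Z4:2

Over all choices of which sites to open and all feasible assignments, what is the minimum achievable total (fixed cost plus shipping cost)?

Open {C, D}; cheapest assignment that respects the capacities:
  C (cap 12, load 11): Z1, Z2 — cost 6×14 + 5×5 = 109
  D (cap 12, load 12): Z3, Z4 — cost 3×10 + 9×2 = 48
  Shipping 157, fixed 221 → total 378.
  Any other capacity-feasible assignment to {C, D} ships for at least 157.
Compare {B, D}: its best feasible assignment gives total 413.
Compare {A, B}: its best feasible assignment gives total 466.
Every other set of open sites that can feasibly serve all demand totals ≥ 413 even under its best assignment. Minimum: 378.

378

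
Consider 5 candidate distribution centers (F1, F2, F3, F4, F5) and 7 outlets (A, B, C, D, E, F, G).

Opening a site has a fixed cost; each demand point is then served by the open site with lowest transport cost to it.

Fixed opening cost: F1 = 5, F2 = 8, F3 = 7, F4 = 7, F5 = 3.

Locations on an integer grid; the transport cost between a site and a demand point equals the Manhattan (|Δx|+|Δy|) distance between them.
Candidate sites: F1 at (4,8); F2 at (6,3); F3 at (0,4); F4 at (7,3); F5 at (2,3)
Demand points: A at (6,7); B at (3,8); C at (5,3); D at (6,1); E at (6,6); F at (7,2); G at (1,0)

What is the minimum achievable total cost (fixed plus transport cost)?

32

Open {F1, F2, F5}: assign each demand point to its cheapest open site.
  A→F1 3, B→F1 1, C→F2 1, D→F2 2, E→F2 3, F→F2 2, G→F5 4
  transport cost 16, fixed 16 → total 32.
Compare {F1, F2}: transport cost 20 + fixed 13 = 33.
Compare {F2, F5}: transport cost 22 + fixed 11 = 33.
Compare {F1, F4, F5}: transport cost 18 + fixed 15 = 33.
All other subsets cost ≥ 33. Minimum total cost: 32.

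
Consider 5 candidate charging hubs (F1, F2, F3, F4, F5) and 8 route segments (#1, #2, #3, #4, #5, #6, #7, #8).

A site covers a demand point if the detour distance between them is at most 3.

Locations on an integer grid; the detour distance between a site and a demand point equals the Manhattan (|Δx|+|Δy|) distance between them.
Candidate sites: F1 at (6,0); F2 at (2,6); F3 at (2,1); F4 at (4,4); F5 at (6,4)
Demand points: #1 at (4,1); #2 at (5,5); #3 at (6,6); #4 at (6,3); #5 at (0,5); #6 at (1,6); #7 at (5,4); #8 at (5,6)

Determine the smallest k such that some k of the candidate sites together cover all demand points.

3

Coverage sets (demand points within 3 of each site):
  F1: {#1, #4}
  F2: {#5, #6, #8}
  F3: {#1}
  F4: {#1, #2, #4, #7, #8}
  F5: {#2, #3, #4, #7, #8}
No 2 sites suffice: every size-2 union leaves at least one demand point uncovered.
But {F1, F2, F5} covers everything, so the minimum is 3.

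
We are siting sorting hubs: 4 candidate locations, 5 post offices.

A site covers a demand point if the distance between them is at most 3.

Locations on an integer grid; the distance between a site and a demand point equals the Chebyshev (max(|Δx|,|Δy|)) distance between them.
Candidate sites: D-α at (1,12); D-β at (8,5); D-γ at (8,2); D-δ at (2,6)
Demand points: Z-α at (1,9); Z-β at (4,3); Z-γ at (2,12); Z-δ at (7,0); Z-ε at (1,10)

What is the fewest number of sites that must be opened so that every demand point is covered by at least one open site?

3

Coverage sets (demand points within 3 of each site):
  D-α: {Z-α, Z-γ, Z-ε}
  D-β: {}
  D-γ: {Z-δ}
  D-δ: {Z-α, Z-β}
No 2 sites suffice: every size-2 union leaves at least one demand point uncovered.
But {D-α, D-γ, D-δ} covers everything, so the minimum is 3.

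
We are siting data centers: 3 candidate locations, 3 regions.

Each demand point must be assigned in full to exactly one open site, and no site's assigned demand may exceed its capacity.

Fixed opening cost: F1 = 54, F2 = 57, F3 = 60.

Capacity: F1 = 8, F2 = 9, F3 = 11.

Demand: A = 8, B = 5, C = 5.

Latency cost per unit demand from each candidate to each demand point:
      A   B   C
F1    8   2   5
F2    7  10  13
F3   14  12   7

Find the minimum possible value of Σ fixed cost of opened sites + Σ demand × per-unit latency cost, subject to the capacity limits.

268

Open {F2, F3}; cheapest assignment that respects the capacities:
  F2 (cap 9, load 8): A — cost 8×7 = 56
  F3 (cap 11, load 10): B, C — cost 5×12 + 5×7 = 95
  Shipping 151, fixed 117 → total 268.
  Any other capacity-feasible assignment to {F2, F3} ships for at least 151.
Compare {F1, F2, F3}: its best feasible assignment gives total 272.
Compare {F1, F3}: its best feasible assignment gives total 273.
Every other set of open sites that can feasibly serve all demand totals ≥ 272 even under its best assignment. Minimum: 268.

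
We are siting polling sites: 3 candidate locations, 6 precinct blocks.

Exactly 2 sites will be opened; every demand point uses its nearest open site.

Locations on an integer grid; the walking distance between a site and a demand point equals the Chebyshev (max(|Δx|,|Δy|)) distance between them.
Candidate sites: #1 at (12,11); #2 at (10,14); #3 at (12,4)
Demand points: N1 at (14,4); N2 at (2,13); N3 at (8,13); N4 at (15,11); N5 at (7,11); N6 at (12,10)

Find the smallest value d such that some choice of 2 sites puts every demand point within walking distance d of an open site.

Open {#1, #2}.
  Farthest demand point is N2 at walking distance 8 (to #2); all others are ≤ 8.
With {#2, #3} the worst case is 8.
With {#1, #3} the worst case is 10.
No size-2 selection achieves below 8.

8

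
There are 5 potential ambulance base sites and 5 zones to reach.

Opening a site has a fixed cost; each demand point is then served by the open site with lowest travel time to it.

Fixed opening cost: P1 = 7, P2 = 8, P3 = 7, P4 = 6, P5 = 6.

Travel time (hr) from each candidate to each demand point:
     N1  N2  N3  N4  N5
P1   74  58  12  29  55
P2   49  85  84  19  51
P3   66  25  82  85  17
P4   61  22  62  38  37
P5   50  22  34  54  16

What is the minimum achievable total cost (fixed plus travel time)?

Open {P1, P2, P5}: assign each demand point to its cheapest open site.
  N1→P2 49, N2→P5 22, N3→P1 12, N4→P2 19, N5→P5 16
  travel time 118, fixed 21 → total 139.
Compare {P1, P5}: travel time 129 + fixed 13 = 142.
Compare {P1, P2, P3}: travel time 122 + fixed 22 = 144.
Compare {P1, P2, P4, P5}: travel time 118 + fixed 27 = 145.
All other subsets cost ≥ 142. Minimum total cost: 139.

139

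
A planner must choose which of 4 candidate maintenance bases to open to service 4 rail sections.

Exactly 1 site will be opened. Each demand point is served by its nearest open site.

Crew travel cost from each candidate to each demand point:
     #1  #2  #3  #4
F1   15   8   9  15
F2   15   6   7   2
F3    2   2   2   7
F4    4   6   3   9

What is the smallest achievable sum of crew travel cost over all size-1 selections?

13

Open {F3}.
  #1→F3 2, #2→F3 2, #3→F3 2, #4→F3 7  ⇒ total 13.
Compare {F4}: total 22.
Compare {F2}: total 30.
No size-1 selection does better; minimum is 13.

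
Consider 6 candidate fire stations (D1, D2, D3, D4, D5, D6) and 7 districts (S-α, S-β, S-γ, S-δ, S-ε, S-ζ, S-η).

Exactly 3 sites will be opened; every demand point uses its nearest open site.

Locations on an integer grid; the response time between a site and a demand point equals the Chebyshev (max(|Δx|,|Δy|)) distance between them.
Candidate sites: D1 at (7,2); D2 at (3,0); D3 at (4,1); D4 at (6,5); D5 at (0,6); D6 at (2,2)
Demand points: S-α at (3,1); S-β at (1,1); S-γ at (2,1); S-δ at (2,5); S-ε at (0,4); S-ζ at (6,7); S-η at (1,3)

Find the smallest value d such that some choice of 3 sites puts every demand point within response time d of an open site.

2

Open {D4, D5, D6}.
  Farthest demand point is S-δ at response time 2 (to D5); all others are ≤ 2.
With {D1, D4, D6} the worst case is 3.
With {D2, D4, D5} the worst case is 3.
No size-3 selection achieves below 2.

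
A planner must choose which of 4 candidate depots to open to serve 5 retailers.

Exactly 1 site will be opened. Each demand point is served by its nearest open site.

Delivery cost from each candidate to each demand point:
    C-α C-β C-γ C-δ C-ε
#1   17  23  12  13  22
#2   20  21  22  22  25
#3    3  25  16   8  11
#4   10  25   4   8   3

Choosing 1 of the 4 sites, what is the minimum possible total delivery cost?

50

Open {#4}.
  C-α→#4 10, C-β→#4 25, C-γ→#4 4, C-δ→#4 8, C-ε→#4 3  ⇒ total 50.
Compare {#3}: total 63.
Compare {#1}: total 87.
No size-1 selection does better; minimum is 50.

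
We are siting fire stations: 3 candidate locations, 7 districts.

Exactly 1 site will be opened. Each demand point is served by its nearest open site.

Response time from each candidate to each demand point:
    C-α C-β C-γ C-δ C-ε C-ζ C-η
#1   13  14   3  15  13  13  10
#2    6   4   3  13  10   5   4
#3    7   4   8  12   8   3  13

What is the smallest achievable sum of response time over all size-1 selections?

Open {#2}.
  C-α→#2 6, C-β→#2 4, C-γ→#2 3, C-δ→#2 13, C-ε→#2 10, C-ζ→#2 5, C-η→#2 4  ⇒ total 45.
Compare {#3}: total 55.
Compare {#1}: total 81.

45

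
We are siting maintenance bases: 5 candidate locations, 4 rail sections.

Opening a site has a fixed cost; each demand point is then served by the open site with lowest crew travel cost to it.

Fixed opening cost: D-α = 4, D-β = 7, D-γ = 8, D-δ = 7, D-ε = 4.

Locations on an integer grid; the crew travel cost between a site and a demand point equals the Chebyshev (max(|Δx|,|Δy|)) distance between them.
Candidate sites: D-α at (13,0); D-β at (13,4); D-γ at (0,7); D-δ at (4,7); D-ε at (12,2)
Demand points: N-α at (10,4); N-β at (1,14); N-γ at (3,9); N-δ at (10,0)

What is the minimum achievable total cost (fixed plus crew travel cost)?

24

Open {D-δ, D-ε}: assign each demand point to its cheapest open site.
  N-α→D-ε 2, N-β→D-δ 7, N-γ→D-δ 2, N-δ→D-ε 2
  crew travel cost 13, fixed 11 → total 24.
Compare {D-γ, D-ε}: crew travel cost 14 + fixed 12 = 26.
Compare {D-α, D-δ}: crew travel cost 16 + fixed 11 = 27.
Compare {D-α, D-δ, D-ε}: crew travel cost 13 + fixed 15 = 28.
All other subsets cost ≥ 26. Minimum total cost: 24.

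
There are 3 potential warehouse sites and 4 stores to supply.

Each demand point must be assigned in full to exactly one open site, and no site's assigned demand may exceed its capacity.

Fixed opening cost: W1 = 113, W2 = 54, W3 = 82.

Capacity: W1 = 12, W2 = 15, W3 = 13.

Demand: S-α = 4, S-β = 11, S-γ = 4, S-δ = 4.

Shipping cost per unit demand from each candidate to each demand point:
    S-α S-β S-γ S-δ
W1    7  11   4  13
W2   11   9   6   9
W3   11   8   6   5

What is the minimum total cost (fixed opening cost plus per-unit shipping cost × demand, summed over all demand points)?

Open {W2, W3}; cheapest assignment that respects the capacities:
  W2 (cap 15, load 15): S-α, S-β — cost 4×11 + 11×9 = 143
  W3 (cap 13, load 8): S-γ, S-δ — cost 4×6 + 4×5 = 44
  Shipping 187, fixed 136 → total 323.
  Any other capacity-feasible assignment to {W2, W3} ships for at least 187.
Compare {W1, W2}: its best feasible assignment gives total 346.
Compare {W1, W3}: its best feasible assignment gives total 379.
Every other set of open sites that can feasibly serve all demand totals ≥ 346 even under its best assignment. Minimum: 323.

323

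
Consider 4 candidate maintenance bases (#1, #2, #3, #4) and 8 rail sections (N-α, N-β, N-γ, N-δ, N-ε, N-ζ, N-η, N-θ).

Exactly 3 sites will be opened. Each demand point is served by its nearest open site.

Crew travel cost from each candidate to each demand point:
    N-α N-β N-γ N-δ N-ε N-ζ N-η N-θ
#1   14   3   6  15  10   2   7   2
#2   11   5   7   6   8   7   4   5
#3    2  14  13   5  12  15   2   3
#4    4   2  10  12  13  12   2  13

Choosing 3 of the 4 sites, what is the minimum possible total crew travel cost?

Open {#1, #2, #3}.
  N-α→#3 2, N-β→#1 3, N-γ→#1 6, N-δ→#3 5, N-ε→#2 8, N-ζ→#1 2, N-η→#3 2, N-θ→#1 2  ⇒ total 30.
Compare {#1, #3, #4}: total 31.
Compare {#1, #2, #4}: total 32.
No size-3 selection does better; minimum is 30.

30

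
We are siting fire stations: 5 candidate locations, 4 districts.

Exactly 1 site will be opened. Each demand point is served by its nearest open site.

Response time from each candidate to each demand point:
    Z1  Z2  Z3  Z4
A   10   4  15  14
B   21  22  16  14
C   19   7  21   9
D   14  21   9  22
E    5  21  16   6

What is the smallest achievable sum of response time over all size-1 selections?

43

Open {A}.
  Z1→A 10, Z2→A 4, Z3→A 15, Z4→A 14  ⇒ total 43.
Compare {E}: total 48.
Compare {C}: total 56.
No size-1 selection does better; minimum is 43.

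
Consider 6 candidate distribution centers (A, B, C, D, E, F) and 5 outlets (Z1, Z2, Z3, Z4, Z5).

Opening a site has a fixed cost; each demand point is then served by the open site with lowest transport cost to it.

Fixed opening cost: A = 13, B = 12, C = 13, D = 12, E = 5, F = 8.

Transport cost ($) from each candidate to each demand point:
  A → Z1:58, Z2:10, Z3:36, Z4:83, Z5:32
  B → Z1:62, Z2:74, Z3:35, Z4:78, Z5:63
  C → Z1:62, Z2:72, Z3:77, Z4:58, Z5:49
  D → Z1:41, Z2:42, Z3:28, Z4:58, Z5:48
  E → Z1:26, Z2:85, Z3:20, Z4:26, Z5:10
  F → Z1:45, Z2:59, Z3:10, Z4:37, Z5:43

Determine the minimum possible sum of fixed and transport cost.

Open {A, E, F}: assign each demand point to its cheapest open site.
  Z1→E 26, Z2→A 10, Z3→F 10, Z4→E 26, Z5→E 10
  transport cost 82, fixed 26 → total 108.
Compare {A, E}: transport cost 92 + fixed 18 = 110.
Compare {A, B, E, F}: transport cost 82 + fixed 38 = 120.
Compare {A, D, E, F}: transport cost 82 + fixed 38 = 120.
All other subsets cost ≥ 110. Minimum total cost: 108.

108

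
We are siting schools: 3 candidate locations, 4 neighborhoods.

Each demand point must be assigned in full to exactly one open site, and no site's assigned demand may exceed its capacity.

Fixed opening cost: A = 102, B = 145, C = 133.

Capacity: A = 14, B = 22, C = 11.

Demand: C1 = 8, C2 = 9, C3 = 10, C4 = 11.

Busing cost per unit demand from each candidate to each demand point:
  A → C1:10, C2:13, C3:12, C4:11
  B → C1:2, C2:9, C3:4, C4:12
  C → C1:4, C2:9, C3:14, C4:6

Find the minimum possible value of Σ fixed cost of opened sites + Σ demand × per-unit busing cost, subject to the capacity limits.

619

Open {A, B, C}; cheapest assignment that respects the capacities:
  A (cap 14, load 9): C2 — cost 9×13 = 117
  B (cap 22, load 18): C1, C3 — cost 8×2 + 10×4 = 56
  C (cap 11, load 11): C4 — cost 11×6 = 66
  Shipping 239, fixed 380 → total 619.
  Any other capacity-feasible assignment to {A, B, C} ships for at least 239.
Total demand is 38 and no other set of sites has combined capacity ≥ 38, so {A, B, C} is the only feasible choice of open sites. Minimum: 619.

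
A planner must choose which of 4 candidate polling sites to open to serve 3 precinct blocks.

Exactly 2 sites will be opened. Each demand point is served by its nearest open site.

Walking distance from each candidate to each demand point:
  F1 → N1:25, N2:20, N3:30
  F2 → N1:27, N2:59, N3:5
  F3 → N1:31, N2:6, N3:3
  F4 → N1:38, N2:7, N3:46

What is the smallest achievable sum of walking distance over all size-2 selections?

34

Open {F1, F3}.
  N1→F1 25, N2→F3 6, N3→F3 3  ⇒ total 34.
Compare {F2, F3}: total 36.
Compare {F2, F4}: total 39.
No size-2 selection does better; minimum is 34.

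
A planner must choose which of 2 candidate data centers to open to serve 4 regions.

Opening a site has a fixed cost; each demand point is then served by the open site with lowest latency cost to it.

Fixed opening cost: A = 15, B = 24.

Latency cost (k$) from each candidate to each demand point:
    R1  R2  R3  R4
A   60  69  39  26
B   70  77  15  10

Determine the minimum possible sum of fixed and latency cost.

Open {A, B}: assign each demand point to its cheapest open site.
  R1→A 60, R2→A 69, R3→B 15, R4→B 10
  latency cost 154, fixed 39 → total 193.
Compare {B}: latency cost 172 + fixed 24 = 196.
Compare {A}: latency cost 194 + fixed 15 = 209.

193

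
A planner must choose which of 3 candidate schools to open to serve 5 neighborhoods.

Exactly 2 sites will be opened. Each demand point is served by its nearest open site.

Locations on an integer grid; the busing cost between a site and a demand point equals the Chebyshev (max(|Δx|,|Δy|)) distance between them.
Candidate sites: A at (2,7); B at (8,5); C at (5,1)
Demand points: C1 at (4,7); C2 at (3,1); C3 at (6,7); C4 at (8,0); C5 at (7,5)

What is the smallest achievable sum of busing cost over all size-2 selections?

12

Open {B, C}.
  C1→B 4, C2→C 2, C3→B 2, C4→C 3, C5→B 1  ⇒ total 12.
Compare {A, B}: total 15.
Compare {A, C}: total 15.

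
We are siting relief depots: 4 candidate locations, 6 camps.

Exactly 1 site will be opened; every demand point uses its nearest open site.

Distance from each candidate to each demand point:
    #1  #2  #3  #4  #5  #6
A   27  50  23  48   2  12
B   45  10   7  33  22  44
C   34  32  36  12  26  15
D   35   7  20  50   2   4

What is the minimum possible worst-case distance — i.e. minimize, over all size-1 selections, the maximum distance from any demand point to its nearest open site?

Open {C}.
  Farthest demand point is #3 at distance 36 (to C); all others are ≤ 36.
With {B} the worst case is 45.
With {A} the worst case is 50.
No size-1 selection achieves below 36.

36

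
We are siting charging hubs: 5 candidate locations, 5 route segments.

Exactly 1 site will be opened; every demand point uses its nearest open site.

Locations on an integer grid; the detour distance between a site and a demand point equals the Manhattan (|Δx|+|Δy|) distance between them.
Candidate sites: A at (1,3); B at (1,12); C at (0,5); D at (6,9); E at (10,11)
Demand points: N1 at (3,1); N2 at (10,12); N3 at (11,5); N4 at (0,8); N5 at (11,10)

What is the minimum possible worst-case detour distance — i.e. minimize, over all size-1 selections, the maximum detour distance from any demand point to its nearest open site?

11

Open {D}.
  Farthest demand point is N1 at detour distance 11 (to D); all others are ≤ 11.
With {B} the worst case is 17.
With {C} the worst case is 17.
No size-1 selection achieves below 11.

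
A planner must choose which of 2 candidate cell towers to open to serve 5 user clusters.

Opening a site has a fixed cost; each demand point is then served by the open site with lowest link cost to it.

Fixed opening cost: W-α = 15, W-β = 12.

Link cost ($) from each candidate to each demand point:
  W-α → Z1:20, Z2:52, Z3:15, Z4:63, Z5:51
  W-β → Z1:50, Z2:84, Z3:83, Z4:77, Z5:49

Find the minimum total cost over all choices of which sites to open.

Open {W-α}: assign each demand point to its cheapest open site.
  Z1→W-α 20, Z2→W-α 52, Z3→W-α 15, Z4→W-α 63, Z5→W-α 51
  link cost 201, fixed 15 → total 216.
Compare {W-α, W-β}: link cost 199 + fixed 27 = 226.
Compare {W-β}: link cost 343 + fixed 12 = 355.

216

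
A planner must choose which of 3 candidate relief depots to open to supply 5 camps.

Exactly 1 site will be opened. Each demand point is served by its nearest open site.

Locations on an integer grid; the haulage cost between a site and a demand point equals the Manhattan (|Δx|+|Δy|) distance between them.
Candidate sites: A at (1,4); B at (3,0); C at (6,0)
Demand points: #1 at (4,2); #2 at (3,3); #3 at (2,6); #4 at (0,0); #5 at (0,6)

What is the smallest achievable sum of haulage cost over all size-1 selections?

Open {A}.
  #1→A 5, #2→A 3, #3→A 3, #4→A 5, #5→A 3  ⇒ total 19.
Compare {B}: total 25.
Compare {C}: total 38.

19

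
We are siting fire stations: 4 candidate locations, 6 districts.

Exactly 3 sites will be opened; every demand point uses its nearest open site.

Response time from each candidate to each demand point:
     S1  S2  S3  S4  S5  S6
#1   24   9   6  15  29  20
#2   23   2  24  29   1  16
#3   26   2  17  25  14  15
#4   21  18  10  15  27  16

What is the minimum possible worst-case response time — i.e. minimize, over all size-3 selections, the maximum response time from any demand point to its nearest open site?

21

Open {#1, #2, #4}.
  Farthest demand point is S1 at response time 21 (to #4); all others are ≤ 21.
With {#1, #3, #4} the worst case is 21.
With {#2, #3, #4} the worst case is 21.
No size-3 selection achieves below 21.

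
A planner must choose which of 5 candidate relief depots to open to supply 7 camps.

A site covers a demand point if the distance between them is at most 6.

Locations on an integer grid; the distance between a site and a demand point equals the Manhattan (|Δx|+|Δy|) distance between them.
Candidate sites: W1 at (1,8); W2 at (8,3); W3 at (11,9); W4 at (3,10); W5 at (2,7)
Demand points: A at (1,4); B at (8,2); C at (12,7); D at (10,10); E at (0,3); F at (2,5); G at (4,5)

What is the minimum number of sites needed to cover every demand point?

Coverage sets (demand points within 6 of each site):
  W1: {A, E, F, G}
  W2: {B, G}
  W3: {C, D}
  W4: {F, G}
  W5: {A, E, F, G}
No 2 sites suffice: every size-2 union leaves at least one demand point uncovered.
But {W1, W2, W3} covers everything, so the minimum is 3.

3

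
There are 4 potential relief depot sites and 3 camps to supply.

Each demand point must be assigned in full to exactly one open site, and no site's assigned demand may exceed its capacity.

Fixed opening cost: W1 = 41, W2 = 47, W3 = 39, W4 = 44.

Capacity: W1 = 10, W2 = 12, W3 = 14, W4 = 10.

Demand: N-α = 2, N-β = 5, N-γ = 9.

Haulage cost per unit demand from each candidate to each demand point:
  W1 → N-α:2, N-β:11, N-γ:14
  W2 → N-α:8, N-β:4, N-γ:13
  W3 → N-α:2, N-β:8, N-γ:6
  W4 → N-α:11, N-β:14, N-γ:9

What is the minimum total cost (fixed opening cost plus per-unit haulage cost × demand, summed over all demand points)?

164

Open {W2, W3}; cheapest assignment that respects the capacities:
  W2 (cap 12, load 5): N-β — cost 5×4 = 20
  W3 (cap 14, load 11): N-α, N-γ — cost 2×2 + 9×6 = 58
  Shipping 78, fixed 86 → total 164.
  Any other capacity-feasible assignment to {W2, W3} ships for at least 78.
Compare {W1, W3}: its best feasible assignment gives total 178.
Compare {W3, W4}: its best feasible assignment gives total 199.
Every other set of open sites that can feasibly serve all demand totals ≥ 178 even under its best assignment. Minimum: 164.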